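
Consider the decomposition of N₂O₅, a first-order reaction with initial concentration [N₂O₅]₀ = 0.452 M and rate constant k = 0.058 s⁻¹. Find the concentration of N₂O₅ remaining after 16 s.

0.1787 M

Step 1: For a first-order reaction: [N₂O₅] = [N₂O₅]₀ × e^(-kt)
Step 2: [N₂O₅] = 0.452 × e^(-0.058 × 16)
Step 3: [N₂O₅] = 0.452 × e^(-0.928)
Step 4: [N₂O₅] = 0.452 × 0.395344 = 0.1787 M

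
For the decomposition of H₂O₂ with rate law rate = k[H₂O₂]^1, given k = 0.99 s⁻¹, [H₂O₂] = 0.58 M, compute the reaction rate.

0.5742 M/s

Step 1: Identify the rate law: rate = k[H₂O₂]^1
Step 2: Substitute values: rate = 0.99 × (0.58)^1
Step 3: Calculate: rate = 0.99 × 0.58 = 0.5742 M/s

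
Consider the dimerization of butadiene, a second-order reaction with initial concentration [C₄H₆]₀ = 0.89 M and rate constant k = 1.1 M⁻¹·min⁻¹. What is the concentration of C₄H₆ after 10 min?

0.08248 M

Step 1: For a second-order reaction: 1/[C₄H₆] = 1/[C₄H₆]₀ + kt
Step 2: 1/[C₄H₆] = 1/0.89 + 1.1 × 10
Step 3: 1/[C₄H₆] = 1.124 + 11 = 12.12
Step 4: [C₄H₆] = 1/12.12 = 0.08248 M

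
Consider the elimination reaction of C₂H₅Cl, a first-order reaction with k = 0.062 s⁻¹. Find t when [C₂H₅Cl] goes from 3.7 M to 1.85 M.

11.18 s

Step 1: For first-order: t = ln([C₂H₅Cl]₀/[C₂H₅Cl])/k
Step 2: t = ln(3.7/1.85)/0.062
Step 3: t = ln(2)/0.062
Step 4: t = 0.6931/0.062 = 11.18 s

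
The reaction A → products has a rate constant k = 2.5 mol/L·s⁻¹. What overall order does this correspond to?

zeroth order (0)

Step 1: The units of k for an nth-order reaction are (concentration)^(1-n)·(time)⁻¹.
Step 2: Here k has units mol/L·s⁻¹, so the concentration exponent is 1.
Step 3: 1 - n = 1 ⇒ n = 0. The reaction is zeroth order.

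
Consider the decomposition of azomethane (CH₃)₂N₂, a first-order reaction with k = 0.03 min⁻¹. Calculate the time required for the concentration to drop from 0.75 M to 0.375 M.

23.1 min

Step 1: For first-order: t = ln([azomethane]₀/[azomethane])/k
Step 2: t = ln(0.75/0.375)/0.03
Step 3: t = ln(2)/0.03
Step 4: t = 0.6931/0.03 = 23.1 min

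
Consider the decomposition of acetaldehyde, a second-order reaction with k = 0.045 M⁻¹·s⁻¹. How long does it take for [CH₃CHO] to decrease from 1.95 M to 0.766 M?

17.61 s

Step 1: For second-order: t = (1/[CH₃CHO] - 1/[CH₃CHO]₀)/k
Step 2: t = (1/0.766 - 1/1.95)/0.045
Step 3: t = (1.305 - 0.5128)/0.045
Step 4: t = 0.7927/0.045 = 17.61 s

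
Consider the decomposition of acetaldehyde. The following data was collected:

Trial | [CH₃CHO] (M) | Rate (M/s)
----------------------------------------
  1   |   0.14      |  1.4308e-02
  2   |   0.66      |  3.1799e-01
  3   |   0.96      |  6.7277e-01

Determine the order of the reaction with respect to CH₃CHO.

second order (2)

Step 1: Compare trials to find order n where rate₂/rate₁ = ([CH₃CHO]₂/[CH₃CHO]₁)^n
Step 2: rate₂/rate₁ = 3.1799e-01/1.4308e-02 = 22.22
Step 3: [CH₃CHO]₂/[CH₃CHO]₁ = 0.66/0.14 = 4.714
Step 4: n = ln(22.22)/ln(4.714) = 2.00 ≈ 2
Step 5: The reaction is second order in CH₃CHO.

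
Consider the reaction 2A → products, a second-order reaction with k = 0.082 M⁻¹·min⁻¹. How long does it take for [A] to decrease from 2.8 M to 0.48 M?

21.05 min

Step 1: For second-order: t = (1/[A] - 1/[A]₀)/k
Step 2: t = (1/0.48 - 1/2.8)/0.082
Step 3: t = (2.083 - 0.3571)/0.082
Step 4: t = 1.726/0.082 = 21.05 min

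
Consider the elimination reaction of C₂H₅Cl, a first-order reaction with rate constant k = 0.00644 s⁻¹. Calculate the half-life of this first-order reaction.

107.6 s

Step 1: For a first-order reaction, t₁/₂ = ln(2)/k
Step 2: t₁/₂ = ln(2)/0.00644
Step 3: t₁/₂ = 0.6931/0.00644 = 107.6 s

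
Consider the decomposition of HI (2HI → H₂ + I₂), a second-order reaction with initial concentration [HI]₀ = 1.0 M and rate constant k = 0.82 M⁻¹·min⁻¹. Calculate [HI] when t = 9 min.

0.1193 M

Step 1: For a second-order reaction: 1/[HI] = 1/[HI]₀ + kt
Step 2: 1/[HI] = 1/1.0 + 0.82 × 9
Step 3: 1/[HI] = 1 + 7.38 = 8.38
Step 4: [HI] = 1/8.38 = 0.1193 M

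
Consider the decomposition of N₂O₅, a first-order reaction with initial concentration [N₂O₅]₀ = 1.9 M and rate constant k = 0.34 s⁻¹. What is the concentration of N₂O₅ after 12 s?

0.03212 M

Step 1: For a first-order reaction: [N₂O₅] = [N₂O₅]₀ × e^(-kt)
Step 2: [N₂O₅] = 1.9 × e^(-0.34 × 12)
Step 3: [N₂O₅] = 1.9 × e^(-4.08)
Step 4: [N₂O₅] = 1.9 × 0.0169075 = 0.03212 M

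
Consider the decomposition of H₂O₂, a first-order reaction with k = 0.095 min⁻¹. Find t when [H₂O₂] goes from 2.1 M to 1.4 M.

4.268 min

Step 1: For first-order: t = ln([H₂O₂]₀/[H₂O₂])/k
Step 2: t = ln(2.1/1.4)/0.095
Step 3: t = ln(1.5)/0.095
Step 4: t = 0.4055/0.095 = 4.268 min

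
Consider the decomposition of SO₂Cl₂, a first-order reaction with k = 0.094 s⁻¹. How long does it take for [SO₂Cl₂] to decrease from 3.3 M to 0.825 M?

14.75 s

Step 1: For first-order: t = ln([SO₂Cl₂]₀/[SO₂Cl₂])/k
Step 2: t = ln(3.3/0.825)/0.094
Step 3: t = ln(4)/0.094
Step 4: t = 1.386/0.094 = 14.75 s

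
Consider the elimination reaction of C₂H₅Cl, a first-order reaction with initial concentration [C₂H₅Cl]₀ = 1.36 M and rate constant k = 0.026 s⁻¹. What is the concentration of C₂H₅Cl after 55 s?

0.3255 M

Step 1: For a first-order reaction: [C₂H₅Cl] = [C₂H₅Cl]₀ × e^(-kt)
Step 2: [C₂H₅Cl] = 1.36 × e^(-0.026 × 55)
Step 3: [C₂H₅Cl] = 1.36 × e^(-1.43)
Step 4: [C₂H₅Cl] = 1.36 × 0.239309 = 0.3255 M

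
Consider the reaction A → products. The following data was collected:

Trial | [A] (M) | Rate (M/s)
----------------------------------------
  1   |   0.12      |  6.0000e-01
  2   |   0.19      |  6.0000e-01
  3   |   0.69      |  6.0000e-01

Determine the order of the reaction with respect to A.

zeroth order (0)

Step 1: Compare trials - when concentration changes, rate stays constant.
Step 2: rate₂/rate₁ = 6.0000e-01/6.0000e-01 = 1
Step 3: [A]₂/[A]₁ = 0.19/0.12 = 1.583
Step 4: Since rate ratio ≈ (conc ratio)^0, the reaction is zeroth order.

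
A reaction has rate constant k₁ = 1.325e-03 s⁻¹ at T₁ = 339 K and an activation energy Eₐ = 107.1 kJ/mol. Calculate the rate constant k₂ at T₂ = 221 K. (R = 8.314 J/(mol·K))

2.045e-12 s⁻¹

Step 1: Use the two-temperature Arrhenius form: ln(k₂/k₁) = -Eₐ/R × (1/T₂ - 1/T₁)
Step 2: Convert Eₐ to J/mol: 107.1 kJ/mol = 107100 J/mol
Step 3: 1/T₂ - 1/T₁ = 1/221 - 1/339 = 1.575034e-03 K⁻¹
Step 4: ln(k₂/k₁) = -107100/8.314 × 1.575034e-03 = -20.28941
Step 5: k₂ = k₁ × exp(-20.28941) = 1.325e-03 × 1.54320e-09 = 2.045e-12 s⁻¹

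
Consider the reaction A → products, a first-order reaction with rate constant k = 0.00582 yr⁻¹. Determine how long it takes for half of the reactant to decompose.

119.1 yr

Step 1: For a first-order reaction, t₁/₂ = ln(2)/k
Step 2: t₁/₂ = ln(2)/0.00582
Step 3: t₁/₂ = 0.6931/0.00582 = 119.1 yr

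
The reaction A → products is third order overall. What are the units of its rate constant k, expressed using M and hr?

M⁻²·hr⁻¹

Step 1: For overall order n, rate = k × (concentration)^n.
Step 2: Rate has units M·hr⁻¹; concentration term has units M^3.
Step 3: k = rate / (concentration)^n, so units of k = M^(1-3)·hr⁻¹ = M⁻²·hr⁻¹.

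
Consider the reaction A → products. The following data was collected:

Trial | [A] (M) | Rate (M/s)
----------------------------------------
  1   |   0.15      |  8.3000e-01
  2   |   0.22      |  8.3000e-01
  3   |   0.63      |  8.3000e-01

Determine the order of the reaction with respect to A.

zeroth order (0)

Step 1: Compare trials - when concentration changes, rate stays constant.
Step 2: rate₂/rate₁ = 8.3000e-01/8.3000e-01 = 1
Step 3: [A]₂/[A]₁ = 0.22/0.15 = 1.467
Step 4: Since rate ratio ≈ (conc ratio)^0, the reaction is zeroth order.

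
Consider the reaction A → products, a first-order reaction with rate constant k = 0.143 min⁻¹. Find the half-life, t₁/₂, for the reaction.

4.847 min

Step 1: For a first-order reaction, t₁/₂ = ln(2)/k
Step 2: t₁/₂ = ln(2)/0.143
Step 3: t₁/₂ = 0.6931/0.143 = 4.847 min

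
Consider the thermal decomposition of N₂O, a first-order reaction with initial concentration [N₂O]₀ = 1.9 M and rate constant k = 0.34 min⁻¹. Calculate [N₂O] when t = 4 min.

0.4877 M

Step 1: For a first-order reaction: [N₂O] = [N₂O]₀ × e^(-kt)
Step 2: [N₂O] = 1.9 × e^(-0.34 × 4)
Step 3: [N₂O] = 1.9 × e^(-1.36)
Step 4: [N₂O] = 1.9 × 0.256661 = 0.4877 M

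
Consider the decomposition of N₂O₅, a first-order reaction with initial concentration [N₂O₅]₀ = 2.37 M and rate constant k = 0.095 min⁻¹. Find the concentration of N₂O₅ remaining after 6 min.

1.34 M

Step 1: For a first-order reaction: [N₂O₅] = [N₂O₅]₀ × e^(-kt)
Step 2: [N₂O₅] = 2.37 × e^(-0.095 × 6)
Step 3: [N₂O₅] = 2.37 × e^(-0.57)
Step 4: [N₂O₅] = 2.37 × 0.565525 = 1.34 M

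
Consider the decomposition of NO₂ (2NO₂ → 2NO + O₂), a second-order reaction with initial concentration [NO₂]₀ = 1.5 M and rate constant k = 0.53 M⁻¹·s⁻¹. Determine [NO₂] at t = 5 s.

0.3015 M

Step 1: For a second-order reaction: 1/[NO₂] = 1/[NO₂]₀ + kt
Step 2: 1/[NO₂] = 1/1.5 + 0.53 × 5
Step 3: 1/[NO₂] = 0.6667 + 2.65 = 3.317
Step 4: [NO₂] = 1/3.317 = 0.3015 M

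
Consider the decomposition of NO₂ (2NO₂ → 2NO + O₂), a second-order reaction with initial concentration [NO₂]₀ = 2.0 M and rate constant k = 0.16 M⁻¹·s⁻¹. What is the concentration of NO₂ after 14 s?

0.365 M

Step 1: For a second-order reaction: 1/[NO₂] = 1/[NO₂]₀ + kt
Step 2: 1/[NO₂] = 1/2.0 + 0.16 × 14
Step 3: 1/[NO₂] = 0.5 + 2.24 = 2.74
Step 4: [NO₂] = 1/2.74 = 0.365 M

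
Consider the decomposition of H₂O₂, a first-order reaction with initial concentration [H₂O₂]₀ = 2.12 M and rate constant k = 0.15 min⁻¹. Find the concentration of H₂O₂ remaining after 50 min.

0.001173 M

Step 1: For a first-order reaction: [H₂O₂] = [H₂O₂]₀ × e^(-kt)
Step 2: [H₂O₂] = 2.12 × e^(-0.15 × 50)
Step 3: [H₂O₂] = 2.12 × e^(-7.5)
Step 4: [H₂O₂] = 2.12 × 0.000553084 = 0.001173 M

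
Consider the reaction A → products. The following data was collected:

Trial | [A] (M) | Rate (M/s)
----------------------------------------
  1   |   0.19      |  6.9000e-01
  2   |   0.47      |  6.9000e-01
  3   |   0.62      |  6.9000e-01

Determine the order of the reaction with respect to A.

zeroth order (0)

Step 1: Compare trials - when concentration changes, rate stays constant.
Step 2: rate₂/rate₁ = 6.9000e-01/6.9000e-01 = 1
Step 3: [A]₂/[A]₁ = 0.47/0.19 = 2.474
Step 4: Since rate ratio ≈ (conc ratio)^0, the reaction is zeroth order.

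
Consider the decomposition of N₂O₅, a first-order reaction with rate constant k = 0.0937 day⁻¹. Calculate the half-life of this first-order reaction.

7.398 day

Step 1: For a first-order reaction, t₁/₂ = ln(2)/k
Step 2: t₁/₂ = ln(2)/0.0937
Step 3: t₁/₂ = 0.6931/0.0937 = 7.398 day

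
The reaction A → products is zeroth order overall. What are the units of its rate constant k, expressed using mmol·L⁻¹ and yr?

mmol·L⁻¹·yr⁻¹

Step 1: For overall order n, rate = k × (concentration)^n.
Step 2: Rate has units mmol·L⁻¹·yr⁻¹; concentration term has units (mmol·L⁻¹)^0.
Step 3: k = rate / (concentration)^n, so units of k = (mmol·L⁻¹)^(1-0)·yr⁻¹ = mmol·L⁻¹·yr⁻¹.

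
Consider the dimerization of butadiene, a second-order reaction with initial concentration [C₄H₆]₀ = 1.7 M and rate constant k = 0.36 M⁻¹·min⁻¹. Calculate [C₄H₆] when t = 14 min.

0.1777 M

Step 1: For a second-order reaction: 1/[C₄H₆] = 1/[C₄H₆]₀ + kt
Step 2: 1/[C₄H₆] = 1/1.7 + 0.36 × 14
Step 3: 1/[C₄H₆] = 0.5882 + 5.04 = 5.628
Step 4: [C₄H₆] = 1/5.628 = 0.1777 M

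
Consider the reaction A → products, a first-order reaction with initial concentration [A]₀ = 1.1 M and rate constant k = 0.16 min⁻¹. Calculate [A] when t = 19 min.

0.05262 M

Step 1: For a first-order reaction: [A] = [A]₀ × e^(-kt)
Step 2: [A] = 1.1 × e^(-0.16 × 19)
Step 3: [A] = 1.1 × e^(-3.04)
Step 4: [A] = 1.1 × 0.0478349 = 0.05262 M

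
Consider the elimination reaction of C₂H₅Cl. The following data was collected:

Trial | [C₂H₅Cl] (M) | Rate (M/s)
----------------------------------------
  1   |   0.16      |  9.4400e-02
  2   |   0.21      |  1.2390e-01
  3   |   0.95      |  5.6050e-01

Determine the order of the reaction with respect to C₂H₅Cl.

first order (1)

Step 1: Compare trials to find order n where rate₂/rate₁ = ([C₂H₅Cl]₂/[C₂H₅Cl]₁)^n
Step 2: rate₂/rate₁ = 1.2390e-01/9.4400e-02 = 1.312
Step 3: [C₂H₅Cl]₂/[C₂H₅Cl]₁ = 0.21/0.16 = 1.312
Step 4: n = ln(1.312)/ln(1.312) = 1.00 ≈ 1
Step 5: The reaction is first order in C₂H₅Cl.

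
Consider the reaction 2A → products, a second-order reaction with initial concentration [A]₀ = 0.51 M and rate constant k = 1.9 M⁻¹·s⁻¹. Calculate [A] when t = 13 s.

0.03751 M

Step 1: For a second-order reaction: 1/[A] = 1/[A]₀ + kt
Step 2: 1/[A] = 1/0.51 + 1.9 × 13
Step 3: 1/[A] = 1.961 + 24.7 = 26.66
Step 4: [A] = 1/26.66 = 0.03751 M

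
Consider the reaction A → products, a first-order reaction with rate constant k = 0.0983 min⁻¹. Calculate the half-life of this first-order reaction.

7.051 min

Step 1: For a first-order reaction, t₁/₂ = ln(2)/k
Step 2: t₁/₂ = ln(2)/0.0983
Step 3: t₁/₂ = 0.6931/0.0983 = 7.051 min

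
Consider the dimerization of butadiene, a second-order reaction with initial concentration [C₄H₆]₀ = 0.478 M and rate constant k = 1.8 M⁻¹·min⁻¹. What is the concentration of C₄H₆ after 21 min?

0.02507 M

Step 1: For a second-order reaction: 1/[C₄H₆] = 1/[C₄H₆]₀ + kt
Step 2: 1/[C₄H₆] = 1/0.478 + 1.8 × 21
Step 3: 1/[C₄H₆] = 2.092 + 37.8 = 39.89
Step 4: [C₄H₆] = 1/39.89 = 0.02507 M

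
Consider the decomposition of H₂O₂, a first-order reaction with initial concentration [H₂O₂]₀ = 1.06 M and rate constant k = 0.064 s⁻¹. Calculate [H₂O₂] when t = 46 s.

0.05581 M

Step 1: For a first-order reaction: [H₂O₂] = [H₂O₂]₀ × e^(-kt)
Step 2: [H₂O₂] = 1.06 × e^(-0.064 × 46)
Step 3: [H₂O₂] = 1.06 × e^(-2.944)
Step 4: [H₂O₂] = 1.06 × 0.0526547 = 0.05581 M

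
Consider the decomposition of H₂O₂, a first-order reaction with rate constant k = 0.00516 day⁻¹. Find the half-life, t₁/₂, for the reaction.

134.3 day

Step 1: For a first-order reaction, t₁/₂ = ln(2)/k
Step 2: t₁/₂ = ln(2)/0.00516
Step 3: t₁/₂ = 0.6931/0.00516 = 134.3 day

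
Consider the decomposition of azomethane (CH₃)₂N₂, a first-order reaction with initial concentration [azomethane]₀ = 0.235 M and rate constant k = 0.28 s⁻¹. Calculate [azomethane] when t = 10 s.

0.01429 M

Step 1: For a first-order reaction: [azomethane] = [azomethane]₀ × e^(-kt)
Step 2: [azomethane] = 0.235 × e^(-0.28 × 10)
Step 3: [azomethane] = 0.235 × e^(-2.8)
Step 4: [azomethane] = 0.235 × 0.0608101 = 0.01429 M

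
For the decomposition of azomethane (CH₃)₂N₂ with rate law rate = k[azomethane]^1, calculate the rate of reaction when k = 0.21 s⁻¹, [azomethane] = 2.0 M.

0.42 M/s

Step 1: Identify the rate law: rate = k[azomethane]^1
Step 2: Substitute values: rate = 0.21 × (2.0)^1
Step 3: Calculate: rate = 0.21 × 2 = 0.42 M/s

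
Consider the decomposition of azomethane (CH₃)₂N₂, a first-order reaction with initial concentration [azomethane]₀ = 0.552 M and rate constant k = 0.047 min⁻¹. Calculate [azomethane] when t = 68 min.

0.02259 M

Step 1: For a first-order reaction: [azomethane] = [azomethane]₀ × e^(-kt)
Step 2: [azomethane] = 0.552 × e^(-0.047 × 68)
Step 3: [azomethane] = 0.552 × e^(-3.196)
Step 4: [azomethane] = 0.552 × 0.0409256 = 0.02259 M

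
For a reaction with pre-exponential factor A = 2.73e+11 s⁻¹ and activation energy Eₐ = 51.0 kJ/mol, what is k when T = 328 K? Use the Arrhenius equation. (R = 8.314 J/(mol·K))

2.06e+03 s⁻¹

Step 1: Use the Arrhenius equation: k = A × exp(-Eₐ/RT)
Step 2: Convert Eₐ to J/mol: 51.0 kJ/mol = 51000 J/mol
Step 3: Calculate the exponent: -Eₐ/(RT) = -51000/(8.314 × 328) = -18.70193
Step 4: k = 2.73e+11 × exp(-18.70193)
Step 5: k = 2.73e+11 × 7.54840e-09 = 2.0607e+03 s⁻¹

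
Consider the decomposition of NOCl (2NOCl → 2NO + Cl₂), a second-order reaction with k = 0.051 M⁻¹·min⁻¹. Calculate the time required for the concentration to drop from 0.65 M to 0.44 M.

14.4 min

Step 1: For second-order: t = (1/[NOCl] - 1/[NOCl]₀)/k
Step 2: t = (1/0.44 - 1/0.65)/0.051
Step 3: t = (2.273 - 1.538)/0.051
Step 4: t = 0.7343/0.051 = 14.4 min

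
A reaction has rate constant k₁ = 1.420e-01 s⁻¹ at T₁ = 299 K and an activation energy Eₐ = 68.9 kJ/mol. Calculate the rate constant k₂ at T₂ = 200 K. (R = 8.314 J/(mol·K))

1.563e-07 s⁻¹

Step 1: Use the two-temperature Arrhenius form: ln(k₂/k₁) = -Eₐ/R × (1/T₂ - 1/T₁)
Step 2: Convert Eₐ to J/mol: 68.9 kJ/mol = 68900 J/mol
Step 3: 1/T₂ - 1/T₁ = 1/200 - 1/299 = 1.655518e-03 K⁻¹
Step 4: ln(k₂/k₁) = -68900/8.314 × 1.655518e-03 = -13.71965
Step 5: k₂ = k₁ × exp(-13.71965) = 1.420e-01 × 1.10061e-06 = 1.563e-07 s⁻¹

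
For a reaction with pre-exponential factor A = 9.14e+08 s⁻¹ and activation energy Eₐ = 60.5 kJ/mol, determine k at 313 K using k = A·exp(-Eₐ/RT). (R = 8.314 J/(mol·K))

7.31e-02 s⁻¹

Step 1: Use the Arrhenius equation: k = A × exp(-Eₐ/RT)
Step 2: Convert Eₐ to J/mol: 60.5 kJ/mol = 60500 J/mol
Step 3: Calculate the exponent: -Eₐ/(RT) = -60500/(8.314 × 313) = -23.24883
Step 4: k = 9.14e+08 × exp(-23.24883)
Step 5: k = 9.14e+08 × 8.00132e-11 = 7.3132e-02 s⁻¹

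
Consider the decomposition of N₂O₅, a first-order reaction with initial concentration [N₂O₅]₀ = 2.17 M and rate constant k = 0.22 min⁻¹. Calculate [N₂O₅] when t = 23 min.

0.01377 M

Step 1: For a first-order reaction: [N₂O₅] = [N₂O₅]₀ × e^(-kt)
Step 2: [N₂O₅] = 2.17 × e^(-0.22 × 23)
Step 3: [N₂O₅] = 2.17 × e^(-5.06)
Step 4: [N₂O₅] = 2.17 × 0.00634556 = 0.01377 M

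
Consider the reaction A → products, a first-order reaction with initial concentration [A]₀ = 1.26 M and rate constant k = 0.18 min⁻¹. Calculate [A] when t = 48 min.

0.0002229 M

Step 1: For a first-order reaction: [A] = [A]₀ × e^(-kt)
Step 2: [A] = 1.26 × e^(-0.18 × 48)
Step 3: [A] = 1.26 × e^(-8.64)
Step 4: [A] = 1.26 × 0.000176887 = 0.0002229 M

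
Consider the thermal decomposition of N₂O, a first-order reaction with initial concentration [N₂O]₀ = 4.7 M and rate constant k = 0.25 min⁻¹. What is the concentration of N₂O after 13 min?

0.1822 M

Step 1: For a first-order reaction: [N₂O] = [N₂O]₀ × e^(-kt)
Step 2: [N₂O] = 4.7 × e^(-0.25 × 13)
Step 3: [N₂O] = 4.7 × e^(-3.25)
Step 4: [N₂O] = 4.7 × 0.0387742 = 0.1822 M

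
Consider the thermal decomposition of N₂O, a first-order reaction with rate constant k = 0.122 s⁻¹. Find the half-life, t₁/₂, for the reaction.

5.682 s

Step 1: For a first-order reaction, t₁/₂ = ln(2)/k
Step 2: t₁/₂ = ln(2)/0.122
Step 3: t₁/₂ = 0.6931/0.122 = 5.682 s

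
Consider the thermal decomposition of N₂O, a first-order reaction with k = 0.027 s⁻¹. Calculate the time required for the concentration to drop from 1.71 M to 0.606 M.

38.42 s

Step 1: For first-order: t = ln([N₂O]₀/[N₂O])/k
Step 2: t = ln(1.71/0.606)/0.027
Step 3: t = ln(2.822)/0.027
Step 4: t = 1.037/0.027 = 38.42 s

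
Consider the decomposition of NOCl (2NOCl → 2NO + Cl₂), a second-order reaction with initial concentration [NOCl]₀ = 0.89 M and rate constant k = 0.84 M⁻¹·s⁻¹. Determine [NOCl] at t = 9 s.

0.1152 M

Step 1: For a second-order reaction: 1/[NOCl] = 1/[NOCl]₀ + kt
Step 2: 1/[NOCl] = 1/0.89 + 0.84 × 9
Step 3: 1/[NOCl] = 1.124 + 7.56 = 8.684
Step 4: [NOCl] = 1/8.684 = 0.1152 M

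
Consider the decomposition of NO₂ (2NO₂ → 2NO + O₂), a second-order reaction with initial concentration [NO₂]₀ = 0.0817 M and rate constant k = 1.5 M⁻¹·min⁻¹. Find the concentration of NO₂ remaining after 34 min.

0.01581 M

Step 1: For a second-order reaction: 1/[NO₂] = 1/[NO₂]₀ + kt
Step 2: 1/[NO₂] = 1/0.0817 + 1.5 × 34
Step 3: 1/[NO₂] = 12.24 + 51 = 63.24
Step 4: [NO₂] = 1/63.24 = 0.01581 M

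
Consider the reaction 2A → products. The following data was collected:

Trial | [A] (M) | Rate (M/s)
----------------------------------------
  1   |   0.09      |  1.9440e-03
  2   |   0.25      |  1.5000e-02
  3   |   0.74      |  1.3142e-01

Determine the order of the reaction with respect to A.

second order (2)

Step 1: Compare trials to find order n where rate₂/rate₁ = ([A]₂/[A]₁)^n
Step 2: rate₂/rate₁ = 1.5000e-02/1.9440e-03 = 7.716
Step 3: [A]₂/[A]₁ = 0.25/0.09 = 2.778
Step 4: n = ln(7.716)/ln(2.778) = 2.00 ≈ 2
Step 5: The reaction is second order in A.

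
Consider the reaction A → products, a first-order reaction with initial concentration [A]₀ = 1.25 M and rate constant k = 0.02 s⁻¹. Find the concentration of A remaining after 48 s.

0.4786 M

Step 1: For a first-order reaction: [A] = [A]₀ × e^(-kt)
Step 2: [A] = 1.25 × e^(-0.02 × 48)
Step 3: [A] = 1.25 × e^(-0.96)
Step 4: [A] = 1.25 × 0.382893 = 0.4786 M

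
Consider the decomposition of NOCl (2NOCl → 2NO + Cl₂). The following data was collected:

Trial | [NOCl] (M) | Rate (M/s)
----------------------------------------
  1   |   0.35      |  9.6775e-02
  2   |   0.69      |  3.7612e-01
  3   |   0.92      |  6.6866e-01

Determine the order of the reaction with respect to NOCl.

second order (2)

Step 1: Compare trials to find order n where rate₂/rate₁ = ([NOCl]₂/[NOCl]₁)^n
Step 2: rate₂/rate₁ = 3.7612e-01/9.6775e-02 = 3.887
Step 3: [NOCl]₂/[NOCl]₁ = 0.69/0.35 = 1.971
Step 4: n = ln(3.887)/ln(1.971) = 2.00 ≈ 2
Step 5: The reaction is second order in NOCl.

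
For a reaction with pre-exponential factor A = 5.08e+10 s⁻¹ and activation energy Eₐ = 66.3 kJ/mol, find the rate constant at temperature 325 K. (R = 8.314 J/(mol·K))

1.12e+00 s⁻¹

Step 1: Use the Arrhenius equation: k = A × exp(-Eₐ/RT)
Step 2: Convert Eₐ to J/mol: 66.3 kJ/mol = 66300 J/mol
Step 3: Calculate the exponent: -Eₐ/(RT) = -66300/(8.314 × 325) = -24.53693
Step 4: k = 5.08e+10 × exp(-24.53693)
Step 5: k = 5.08e+10 × 2.20672e-11 = 1.1210e+00 s⁻¹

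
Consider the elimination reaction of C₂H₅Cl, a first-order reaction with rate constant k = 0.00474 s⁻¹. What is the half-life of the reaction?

146.2 s

Step 1: For a first-order reaction, t₁/₂ = ln(2)/k
Step 2: t₁/₂ = ln(2)/0.00474
Step 3: t₁/₂ = 0.6931/0.00474 = 146.2 s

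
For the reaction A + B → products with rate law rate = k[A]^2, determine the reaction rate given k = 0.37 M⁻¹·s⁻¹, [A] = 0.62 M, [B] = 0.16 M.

0.1422 M/s

Step 1: The rate law is rate = k[A]^2
Step 2: Note that the rate does not depend on [B] (zero order in B).
Step 3: rate = 0.37 × (0.62)^2 = 0.142228 M/s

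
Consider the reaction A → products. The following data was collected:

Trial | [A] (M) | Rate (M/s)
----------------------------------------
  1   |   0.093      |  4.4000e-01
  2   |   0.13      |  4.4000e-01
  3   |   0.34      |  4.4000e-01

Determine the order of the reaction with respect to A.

zeroth order (0)

Step 1: Compare trials - when concentration changes, rate stays constant.
Step 2: rate₂/rate₁ = 4.4000e-01/4.4000e-01 = 1
Step 3: [A]₂/[A]₁ = 0.13/0.093 = 1.398
Step 4: Since rate ratio ≈ (conc ratio)^0, the reaction is zeroth order.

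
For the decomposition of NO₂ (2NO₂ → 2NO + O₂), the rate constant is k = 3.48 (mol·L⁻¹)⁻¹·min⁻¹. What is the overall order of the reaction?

second order (2)

Step 1: The units of k for an nth-order reaction are (concentration)^(1-n)·(time)⁻¹.
Step 2: Here k has units (mol·L⁻¹)⁻¹·min⁻¹, so the concentration exponent is -1.
Step 3: 1 - n = -1 ⇒ n = 2. The reaction is second order.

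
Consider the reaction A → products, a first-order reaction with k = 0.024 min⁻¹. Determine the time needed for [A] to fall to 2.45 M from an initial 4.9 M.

28.88 min

Step 1: For first-order: t = ln([A]₀/[A])/k
Step 2: t = ln(4.9/2.45)/0.024
Step 3: t = ln(2)/0.024
Step 4: t = 0.6931/0.024 = 28.88 min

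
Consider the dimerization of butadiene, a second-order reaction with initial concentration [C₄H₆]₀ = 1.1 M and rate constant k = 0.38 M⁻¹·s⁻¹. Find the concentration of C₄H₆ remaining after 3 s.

0.488 M

Step 1: For a second-order reaction: 1/[C₄H₆] = 1/[C₄H₆]₀ + kt
Step 2: 1/[C₄H₆] = 1/1.1 + 0.38 × 3
Step 3: 1/[C₄H₆] = 0.9091 + 1.14 = 2.049
Step 4: [C₄H₆] = 1/2.049 = 0.488 M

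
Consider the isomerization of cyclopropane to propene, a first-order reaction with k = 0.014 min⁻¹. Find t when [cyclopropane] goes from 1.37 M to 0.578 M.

61.64 min

Step 1: For first-order: t = ln([cyclopropane]₀/[cyclopropane])/k
Step 2: t = ln(1.37/0.578)/0.014
Step 3: t = ln(2.37)/0.014
Step 4: t = 0.863/0.014 = 61.64 min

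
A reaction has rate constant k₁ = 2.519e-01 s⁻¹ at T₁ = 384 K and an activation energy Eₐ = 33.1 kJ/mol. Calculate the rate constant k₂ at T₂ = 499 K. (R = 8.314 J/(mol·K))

2.747e+00 s⁻¹

Step 1: Use the two-temperature Arrhenius form: ln(k₂/k₁) = -Eₐ/R × (1/T₂ - 1/T₁)
Step 2: Convert Eₐ to J/mol: 33.1 kJ/mol = 33100 J/mol
Step 3: 1/T₂ - 1/T₁ = 1/499 - 1/384 = -6.001587e-04 K⁻¹
Step 4: ln(k₂/k₁) = -33100/8.314 × -6.001587e-04 = 2.38937
Step 5: k₂ = k₁ × exp(2.38937) = 2.519e-01 × 1.09066e+01 = 2.747e+00 s⁻¹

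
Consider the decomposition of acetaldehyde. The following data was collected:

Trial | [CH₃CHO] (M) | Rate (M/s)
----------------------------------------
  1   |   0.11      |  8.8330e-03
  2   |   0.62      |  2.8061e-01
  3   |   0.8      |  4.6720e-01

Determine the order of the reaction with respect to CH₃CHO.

second order (2)

Step 1: Compare trials to find order n where rate₂/rate₁ = ([CH₃CHO]₂/[CH₃CHO]₁)^n
Step 2: rate₂/rate₁ = 2.8061e-01/8.8330e-03 = 31.77
Step 3: [CH₃CHO]₂/[CH₃CHO]₁ = 0.62/0.11 = 5.636
Step 4: n = ln(31.77)/ln(5.636) = 2.00 ≈ 2
Step 5: The reaction is second order in CH₃CHO.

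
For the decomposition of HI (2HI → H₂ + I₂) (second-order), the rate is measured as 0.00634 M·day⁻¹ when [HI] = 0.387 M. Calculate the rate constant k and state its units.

0.04233 M⁻¹·day⁻¹

Step 1: rate = k[HI]^2, so k = rate / [HI]^2.
Step 2: k = 0.00634 / (0.387)^2 = 0.00634 / 0.1498.
Step 3: k = 0.04233 M⁻¹·day⁻¹.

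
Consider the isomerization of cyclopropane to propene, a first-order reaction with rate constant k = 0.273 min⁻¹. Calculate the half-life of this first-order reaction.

2.539 min

Step 1: For a first-order reaction, t₁/₂ = ln(2)/k
Step 2: t₁/₂ = ln(2)/0.273
Step 3: t₁/₂ = 0.6931/0.273 = 2.539 min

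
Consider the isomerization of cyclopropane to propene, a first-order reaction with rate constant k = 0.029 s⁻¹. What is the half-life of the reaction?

23.9 s

Step 1: For a first-order reaction, t₁/₂ = ln(2)/k
Step 2: t₁/₂ = ln(2)/0.029
Step 3: t₁/₂ = 0.6931/0.029 = 23.9 s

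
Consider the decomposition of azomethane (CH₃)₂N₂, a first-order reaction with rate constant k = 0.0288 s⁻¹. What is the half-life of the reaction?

24.07 s

Step 1: For a first-order reaction, t₁/₂ = ln(2)/k
Step 2: t₁/₂ = ln(2)/0.0288
Step 3: t₁/₂ = 0.6931/0.0288 = 24.07 s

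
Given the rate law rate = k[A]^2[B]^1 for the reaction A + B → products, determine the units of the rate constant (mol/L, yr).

(mol/L)⁻²·yr⁻¹

Step 1: Overall order = 2 + 1 = 3.
Step 2: rate has units mol/L·yr⁻¹; [A]^2[B]^1 has units (mol/L)^3.
Step 3: k = rate/([A]^2[B]^1), so units of k = (mol/L)^(1-3)·yr⁻¹ = (mol/L)⁻²·yr⁻¹.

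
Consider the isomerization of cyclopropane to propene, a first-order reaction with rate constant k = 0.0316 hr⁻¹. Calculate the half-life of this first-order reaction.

21.94 hr

Step 1: For a first-order reaction, t₁/₂ = ln(2)/k
Step 2: t₁/₂ = ln(2)/0.0316
Step 3: t₁/₂ = 0.6931/0.0316 = 21.94 hr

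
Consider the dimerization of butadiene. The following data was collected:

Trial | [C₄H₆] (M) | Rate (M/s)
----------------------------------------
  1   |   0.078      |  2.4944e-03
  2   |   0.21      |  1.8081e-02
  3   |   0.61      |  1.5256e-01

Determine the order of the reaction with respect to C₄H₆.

second order (2)

Step 1: Compare trials to find order n where rate₂/rate₁ = ([C₄H₆]₂/[C₄H₆]₁)^n
Step 2: rate₂/rate₁ = 1.8081e-02/2.4944e-03 = 7.249
Step 3: [C₄H₆]₂/[C₄H₆]₁ = 0.21/0.078 = 2.692
Step 4: n = ln(7.249)/ln(2.692) = 2.00 ≈ 2
Step 5: The reaction is second order in C₄H₆.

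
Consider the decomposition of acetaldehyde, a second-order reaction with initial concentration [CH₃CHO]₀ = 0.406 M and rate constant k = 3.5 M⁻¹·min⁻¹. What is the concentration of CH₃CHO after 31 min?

0.009012 M

Step 1: For a second-order reaction: 1/[CH₃CHO] = 1/[CH₃CHO]₀ + kt
Step 2: 1/[CH₃CHO] = 1/0.406 + 3.5 × 31
Step 3: 1/[CH₃CHO] = 2.463 + 108.5 = 111
Step 4: [CH₃CHO] = 1/111 = 0.009012 M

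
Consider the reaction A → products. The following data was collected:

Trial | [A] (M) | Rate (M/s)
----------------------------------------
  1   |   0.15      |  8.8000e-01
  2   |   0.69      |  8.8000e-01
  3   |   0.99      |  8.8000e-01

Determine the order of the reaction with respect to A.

zeroth order (0)

Step 1: Compare trials - when concentration changes, rate stays constant.
Step 2: rate₂/rate₁ = 8.8000e-01/8.8000e-01 = 1
Step 3: [A]₂/[A]₁ = 0.69/0.15 = 4.6
Step 4: Since rate ratio ≈ (conc ratio)^0, the reaction is zeroth order.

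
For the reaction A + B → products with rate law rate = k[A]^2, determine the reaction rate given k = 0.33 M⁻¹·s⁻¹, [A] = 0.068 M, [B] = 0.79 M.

0.001526 M/s

Step 1: The rate law is rate = k[A]^2
Step 2: Note that the rate does not depend on [B] (zero order in B).
Step 3: rate = 0.33 × (0.068)^2 = 0.00152592 M/s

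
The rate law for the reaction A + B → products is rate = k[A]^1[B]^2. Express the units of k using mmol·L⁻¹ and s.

(mmol·L⁻¹)⁻²·s⁻¹

Step 1: Overall order = 1 + 2 = 3.
Step 2: rate has units mmol·L⁻¹·s⁻¹; [A]^1[B]^2 has units (mmol·L⁻¹)^3.
Step 3: k = rate/([A]^1[B]^2), so units of k = (mmol·L⁻¹)^(1-3)·s⁻¹ = (mmol·L⁻¹)⁻²·s⁻¹.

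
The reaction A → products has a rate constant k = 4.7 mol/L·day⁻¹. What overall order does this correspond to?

zeroth order (0)

Step 1: The units of k for an nth-order reaction are (concentration)^(1-n)·(time)⁻¹.
Step 2: Here k has units mol/L·day⁻¹, so the concentration exponent is 1.
Step 3: 1 - n = 1 ⇒ n = 0. The reaction is zeroth order.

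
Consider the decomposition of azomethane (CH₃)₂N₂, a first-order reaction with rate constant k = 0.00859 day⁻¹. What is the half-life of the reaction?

80.69 day

Step 1: For a first-order reaction, t₁/₂ = ln(2)/k
Step 2: t₁/₂ = ln(2)/0.00859
Step 3: t₁/₂ = 0.6931/0.00859 = 80.69 day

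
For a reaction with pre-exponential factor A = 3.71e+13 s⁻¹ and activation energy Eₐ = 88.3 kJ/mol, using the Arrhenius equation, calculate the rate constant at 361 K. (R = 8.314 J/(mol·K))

6.20e+00 s⁻¹

Step 1: Use the Arrhenius equation: k = A × exp(-Eₐ/RT)
Step 2: Convert Eₐ to J/mol: 88.3 kJ/mol = 88300 J/mol
Step 3: Calculate the exponent: -Eₐ/(RT) = -88300/(8.314 × 361) = -29.42006
Step 4: k = 3.71e+13 × exp(-29.42006)
Step 5: k = 3.71e+13 × 1.67121e-13 = 6.2002e+00 s⁻¹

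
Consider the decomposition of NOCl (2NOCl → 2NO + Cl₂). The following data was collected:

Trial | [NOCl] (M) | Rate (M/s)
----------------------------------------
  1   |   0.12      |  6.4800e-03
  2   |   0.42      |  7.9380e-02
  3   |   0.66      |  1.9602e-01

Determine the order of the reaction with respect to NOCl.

second order (2)

Step 1: Compare trials to find order n where rate₂/rate₁ = ([NOCl]₂/[NOCl]₁)^n
Step 2: rate₂/rate₁ = 7.9380e-02/6.4800e-03 = 12.25
Step 3: [NOCl]₂/[NOCl]₁ = 0.42/0.12 = 3.5
Step 4: n = ln(12.25)/ln(3.5) = 2.00 ≈ 2
Step 5: The reaction is second order in NOCl.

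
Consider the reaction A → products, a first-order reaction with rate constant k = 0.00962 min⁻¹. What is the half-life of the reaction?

72.05 min

Step 1: For a first-order reaction, t₁/₂ = ln(2)/k
Step 2: t₁/₂ = ln(2)/0.00962
Step 3: t₁/₂ = 0.6931/0.00962 = 72.05 min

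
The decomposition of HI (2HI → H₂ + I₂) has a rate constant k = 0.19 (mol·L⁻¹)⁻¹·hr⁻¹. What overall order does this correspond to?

second order (2)

Step 1: The units of k for an nth-order reaction are (concentration)^(1-n)·(time)⁻¹.
Step 2: Here k has units (mol·L⁻¹)⁻¹·hr⁻¹, so the concentration exponent is -1.
Step 3: 1 - n = -1 ⇒ n = 2. The reaction is second order.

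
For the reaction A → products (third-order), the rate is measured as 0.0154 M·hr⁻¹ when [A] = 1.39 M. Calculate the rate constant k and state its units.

0.005734 M⁻²·hr⁻¹

Step 1: rate = k[A]^3, so k = rate / [A]^3.
Step 2: k = 0.0154 / (1.39)^3 = 0.0154 / 2.686.
Step 3: k = 0.005734 M⁻²·hr⁻¹.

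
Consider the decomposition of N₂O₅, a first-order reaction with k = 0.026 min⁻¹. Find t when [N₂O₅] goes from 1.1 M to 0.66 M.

19.65 min

Step 1: For first-order: t = ln([N₂O₅]₀/[N₂O₅])/k
Step 2: t = ln(1.1/0.66)/0.026
Step 3: t = ln(1.667)/0.026
Step 4: t = 0.5108/0.026 = 19.65 min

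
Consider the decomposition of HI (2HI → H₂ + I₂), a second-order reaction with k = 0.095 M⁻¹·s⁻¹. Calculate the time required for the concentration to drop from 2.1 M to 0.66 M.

10.94 s

Step 1: For second-order: t = (1/[HI] - 1/[HI]₀)/k
Step 2: t = (1/0.66 - 1/2.1)/0.095
Step 3: t = (1.515 - 0.4762)/0.095
Step 4: t = 1.039/0.095 = 10.94 s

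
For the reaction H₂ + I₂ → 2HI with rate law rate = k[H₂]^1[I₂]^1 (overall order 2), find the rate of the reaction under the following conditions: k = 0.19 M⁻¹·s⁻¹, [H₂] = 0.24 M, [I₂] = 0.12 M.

0.005472 M/s

Step 1: The rate law is rate = k[H₂]^1[I₂]^1, overall order = 1+1 = 2
Step 2: Substitute values: rate = 0.19 × (0.24)^1 × (0.12)^1
Step 3: rate = 0.19 × 0.24 × 0.12 = 0.005472 M/s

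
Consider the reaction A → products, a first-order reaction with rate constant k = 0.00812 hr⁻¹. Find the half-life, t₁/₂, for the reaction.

85.36 hr

Step 1: For a first-order reaction, t₁/₂ = ln(2)/k
Step 2: t₁/₂ = ln(2)/0.00812
Step 3: t₁/₂ = 0.6931/0.00812 = 85.36 hr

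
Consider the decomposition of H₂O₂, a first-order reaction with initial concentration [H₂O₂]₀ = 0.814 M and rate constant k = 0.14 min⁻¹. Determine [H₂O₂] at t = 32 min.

0.009225 M

Step 1: For a first-order reaction: [H₂O₂] = [H₂O₂]₀ × e^(-kt)
Step 2: [H₂O₂] = 0.814 × e^(-0.14 × 32)
Step 3: [H₂O₂] = 0.814 × e^(-4.48)
Step 4: [H₂O₂] = 0.814 × 0.0113334 = 0.009225 M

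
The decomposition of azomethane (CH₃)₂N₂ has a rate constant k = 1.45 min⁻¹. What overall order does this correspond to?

first order (1)

Step 1: The units of k for an nth-order reaction are (concentration)^(1-n)·(time)⁻¹.
Step 2: Here k has units min⁻¹, so the concentration exponent is 0.
Step 3: 1 - n = 0 ⇒ n = 1. The reaction is first order.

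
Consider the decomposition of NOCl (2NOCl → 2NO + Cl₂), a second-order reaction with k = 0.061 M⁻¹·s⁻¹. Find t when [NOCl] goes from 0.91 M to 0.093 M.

158.3 s

Step 1: For second-order: t = (1/[NOCl] - 1/[NOCl]₀)/k
Step 2: t = (1/0.093 - 1/0.91)/0.061
Step 3: t = (10.75 - 1.099)/0.061
Step 4: t = 9.654/0.061 = 158.3 s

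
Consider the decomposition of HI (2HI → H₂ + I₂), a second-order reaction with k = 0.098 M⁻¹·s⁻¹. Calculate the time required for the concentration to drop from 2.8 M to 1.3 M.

4.205 s

Step 1: For second-order: t = (1/[HI] - 1/[HI]₀)/k
Step 2: t = (1/1.3 - 1/2.8)/0.098
Step 3: t = (0.7692 - 0.3571)/0.098
Step 4: t = 0.4121/0.098 = 4.205 s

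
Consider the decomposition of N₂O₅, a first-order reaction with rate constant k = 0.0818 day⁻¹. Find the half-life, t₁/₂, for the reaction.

8.474 day

Step 1: For a first-order reaction, t₁/₂ = ln(2)/k
Step 2: t₁/₂ = ln(2)/0.0818
Step 3: t₁/₂ = 0.6931/0.0818 = 8.474 day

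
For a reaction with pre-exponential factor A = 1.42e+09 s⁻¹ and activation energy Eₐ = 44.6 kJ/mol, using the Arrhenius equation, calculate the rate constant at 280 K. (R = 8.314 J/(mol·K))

6.79e+00 s⁻¹

Step 1: Use the Arrhenius equation: k = A × exp(-Eₐ/RT)
Step 2: Convert Eₐ to J/mol: 44.6 kJ/mol = 44600 J/mol
Step 3: Calculate the exponent: -Eₐ/(RT) = -44600/(8.314 × 280) = -19.15873
Step 4: k = 1.42e+09 × exp(-19.15873)
Step 5: k = 1.42e+09 × 4.78046e-09 = 6.7883e+00 s⁻¹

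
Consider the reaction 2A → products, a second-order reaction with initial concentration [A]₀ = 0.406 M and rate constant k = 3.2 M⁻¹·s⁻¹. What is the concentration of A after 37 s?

0.008274 M

Step 1: For a second-order reaction: 1/[A] = 1/[A]₀ + kt
Step 2: 1/[A] = 1/0.406 + 3.2 × 37
Step 3: 1/[A] = 2.463 + 118.4 = 120.9
Step 4: [A] = 1/120.9 = 0.008274 M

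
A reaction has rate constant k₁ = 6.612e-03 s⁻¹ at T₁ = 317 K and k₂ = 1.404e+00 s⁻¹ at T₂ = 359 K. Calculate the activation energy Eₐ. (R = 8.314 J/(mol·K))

120.7 kJ/mol

Step 1: Use the two-temperature Arrhenius form: ln(k₂/k₁) = -Eₐ/R × (1/T₂ - 1/T₁)
Step 2: ln(k₂/k₁) = ln(1.404e+00/6.612e-03) = ln(212.341) = 5.35819
Step 3: 1/T₂ - 1/T₁ = 1/359 - 1/317 = -3.690588e-04 K⁻¹
Step 4: Eₐ = -R × ln(k₂/k₁) / (1/T₂ - 1/T₁) = -8.314 × 5.35819 / -3.690588e-04
Step 5: Eₐ = 1.2071e+05 J/mol = 120.7 kJ/mol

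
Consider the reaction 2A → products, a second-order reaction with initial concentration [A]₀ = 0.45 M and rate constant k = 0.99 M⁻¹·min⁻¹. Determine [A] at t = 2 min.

0.238 M

Step 1: For a second-order reaction: 1/[A] = 1/[A]₀ + kt
Step 2: 1/[A] = 1/0.45 + 0.99 × 2
Step 3: 1/[A] = 2.222 + 1.98 = 4.202
Step 4: [A] = 1/4.202 = 0.238 M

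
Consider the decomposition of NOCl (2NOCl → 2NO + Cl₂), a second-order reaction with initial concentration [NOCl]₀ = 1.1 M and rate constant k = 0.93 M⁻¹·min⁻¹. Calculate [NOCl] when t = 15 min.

0.0673 M

Step 1: For a second-order reaction: 1/[NOCl] = 1/[NOCl]₀ + kt
Step 2: 1/[NOCl] = 1/1.1 + 0.93 × 15
Step 3: 1/[NOCl] = 0.9091 + 13.95 = 14.86
Step 4: [NOCl] = 1/14.86 = 0.0673 M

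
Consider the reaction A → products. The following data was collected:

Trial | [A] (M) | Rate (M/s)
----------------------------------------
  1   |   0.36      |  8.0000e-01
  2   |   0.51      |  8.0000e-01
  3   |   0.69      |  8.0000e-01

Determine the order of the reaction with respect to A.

zeroth order (0)

Step 1: Compare trials - when concentration changes, rate stays constant.
Step 2: rate₂/rate₁ = 8.0000e-01/8.0000e-01 = 1
Step 3: [A]₂/[A]₁ = 0.51/0.36 = 1.417
Step 4: Since rate ratio ≈ (conc ratio)^0, the reaction is zeroth order.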